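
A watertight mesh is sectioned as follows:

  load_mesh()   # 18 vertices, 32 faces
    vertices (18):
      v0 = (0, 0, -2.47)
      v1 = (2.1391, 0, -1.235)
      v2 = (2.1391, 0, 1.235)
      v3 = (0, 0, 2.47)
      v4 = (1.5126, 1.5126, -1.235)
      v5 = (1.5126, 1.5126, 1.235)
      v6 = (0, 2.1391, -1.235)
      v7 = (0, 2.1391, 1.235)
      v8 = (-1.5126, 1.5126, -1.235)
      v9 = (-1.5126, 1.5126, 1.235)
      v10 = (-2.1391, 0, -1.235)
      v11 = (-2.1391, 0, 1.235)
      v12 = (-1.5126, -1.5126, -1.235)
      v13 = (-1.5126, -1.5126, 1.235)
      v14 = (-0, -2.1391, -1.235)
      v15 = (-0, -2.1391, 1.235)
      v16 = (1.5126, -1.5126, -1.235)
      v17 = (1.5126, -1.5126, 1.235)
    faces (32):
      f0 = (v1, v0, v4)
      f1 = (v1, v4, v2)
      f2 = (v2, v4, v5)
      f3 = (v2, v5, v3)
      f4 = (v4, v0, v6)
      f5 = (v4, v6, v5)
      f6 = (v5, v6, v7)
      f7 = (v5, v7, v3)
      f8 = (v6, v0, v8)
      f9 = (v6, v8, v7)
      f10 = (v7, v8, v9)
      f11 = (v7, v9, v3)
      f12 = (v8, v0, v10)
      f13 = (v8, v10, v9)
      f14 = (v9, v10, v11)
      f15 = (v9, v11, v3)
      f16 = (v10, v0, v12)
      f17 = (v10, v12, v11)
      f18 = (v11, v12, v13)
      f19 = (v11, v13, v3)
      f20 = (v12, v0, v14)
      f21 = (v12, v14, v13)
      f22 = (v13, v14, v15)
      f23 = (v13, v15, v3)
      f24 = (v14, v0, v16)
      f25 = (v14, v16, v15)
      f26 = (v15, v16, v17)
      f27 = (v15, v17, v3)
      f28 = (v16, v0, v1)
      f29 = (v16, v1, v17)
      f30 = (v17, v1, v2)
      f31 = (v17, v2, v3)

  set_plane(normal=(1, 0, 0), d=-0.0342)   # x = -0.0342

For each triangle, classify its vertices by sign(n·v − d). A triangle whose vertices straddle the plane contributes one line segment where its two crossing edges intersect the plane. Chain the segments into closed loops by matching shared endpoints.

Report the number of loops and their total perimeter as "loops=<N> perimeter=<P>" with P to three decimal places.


loops=1 perimeter=14.737

Straddling triangles (12 of 32):
  (v6,v0,v8) [++-] → (-0.0342, 0.0342, -2.44208)–(-0.0342, 2.12493, -1.235)  len=2.4142
  (v6,v8,v7) [+-+] → (-0.0342, 2.12493, -1.235)–(-0.0342, 2.12493, 1.17915)  len=2.4142
  (v7,v8,v9) [+--] → (-0.0342, 2.12493, 1.17915)–(-0.0342, 2.12493, 1.235)  len=0.0558
  (v7,v9,v3) [+-+] → (-0.0342, 2.12493, 1.235)–(-0.0342, 0.0342, 2.44208)  len=2.4142
  (v8,v0,v10) [-+-] → (-0.0342, 0.0342, -2.44208)–(-0.0342, 0, -2.45025)  len=0.0352
  (v9,v11,v3) [--+] → (-0.0342, 0, 2.45025)–(-0.0342, 0.0342, 2.44208)  len=0.0352
  (v10,v0,v12) [-+-] → (-0.0342, 0, -2.45025)–(-0.0342, -0.0342, -2.44208)  len=0.0352
  (v11,v13,v3) [--+] → (-0.0342, -0.0342, 2.44208)–(-0.0342, 0, 2.45025)  len=0.0352
  (v12,v0,v14) [-++] → (-0.0342, -0.0342, -2.44208)–(-0.0342, -2.12493, -1.235)  len=2.4142
  (v12,v14,v13) [-+-] → (-0.0342, -2.12493, -1.235)–(-0.0342, -2.12493, -1.17915)  len=0.0558
  (v13,v14,v15) [-++] → (-0.0342, -2.12493, -1.17915)–(-0.0342, -2.12493, 1.235)  len=2.4142
  (v13,v15,v3) [-++] → (-0.0342, -2.12493, 1.235)–(-0.0342, -0.0342, 2.44208)  len=2.4142

Chained into 1 loop(s):
  loop 1: 12 segments, perimeter = 14.7373
Total perimeter = 14.737


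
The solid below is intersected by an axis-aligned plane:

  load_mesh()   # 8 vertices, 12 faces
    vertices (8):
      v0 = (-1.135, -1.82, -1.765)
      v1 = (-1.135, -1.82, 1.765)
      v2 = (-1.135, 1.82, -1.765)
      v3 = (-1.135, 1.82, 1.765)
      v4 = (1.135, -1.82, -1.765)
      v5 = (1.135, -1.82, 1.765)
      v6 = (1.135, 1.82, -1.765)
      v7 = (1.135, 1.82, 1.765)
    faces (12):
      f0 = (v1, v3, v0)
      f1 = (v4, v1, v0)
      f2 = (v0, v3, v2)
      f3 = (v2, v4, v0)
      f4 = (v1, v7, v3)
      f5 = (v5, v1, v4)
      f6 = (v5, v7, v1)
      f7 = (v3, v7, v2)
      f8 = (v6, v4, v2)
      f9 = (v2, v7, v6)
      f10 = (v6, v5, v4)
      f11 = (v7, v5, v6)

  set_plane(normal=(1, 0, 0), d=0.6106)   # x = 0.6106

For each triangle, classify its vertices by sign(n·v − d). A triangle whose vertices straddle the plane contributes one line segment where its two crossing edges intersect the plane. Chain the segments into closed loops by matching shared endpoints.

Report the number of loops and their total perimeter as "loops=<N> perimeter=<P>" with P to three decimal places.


Straddling triangles (8 of 12):
  (v4,v1,v0) [+--] → (0.6106, -1.82, -0.949523)–(0.6106, -1.82, -1.765)  len=0.8155
  (v2,v4,v0) [-+-] → (0.6106, -0.979112, -1.765)–(0.6106, -1.82, -1.765)  len=0.8409
  (v1,v7,v3) [-+-] → (0.6106, 0.979112, 1.765)–(0.6106, 1.82, 1.765)  len=0.8409
  (v5,v1,v4) [+-+] → (0.6106, -1.82, 1.765)–(0.6106, -1.82, -0.949523)  len=2.7145
  (v5,v7,v1) [++-] → (0.6106, 0.979112, 1.765)–(0.6106, -1.82, 1.765)  len=2.7991
  (v3,v7,v2) [-+-] → (0.6106, 1.82, 1.765)–(0.6106, 1.82, 0.949523)  len=0.8155
  (v6,v4,v2) [++-] → (0.6106, -0.979112, -1.765)–(0.6106, 1.82, -1.765)  len=2.7991
  (v2,v7,v6) [-++] → (0.6106, 1.82, 0.949523)–(0.6106, 1.82, -1.765)  len=2.7145

Chained into 1 loop(s):
  loop 1: 8 segments, perimeter = 14.3400
Total perimeter = 14.340

loops=1 perimeter=14.340


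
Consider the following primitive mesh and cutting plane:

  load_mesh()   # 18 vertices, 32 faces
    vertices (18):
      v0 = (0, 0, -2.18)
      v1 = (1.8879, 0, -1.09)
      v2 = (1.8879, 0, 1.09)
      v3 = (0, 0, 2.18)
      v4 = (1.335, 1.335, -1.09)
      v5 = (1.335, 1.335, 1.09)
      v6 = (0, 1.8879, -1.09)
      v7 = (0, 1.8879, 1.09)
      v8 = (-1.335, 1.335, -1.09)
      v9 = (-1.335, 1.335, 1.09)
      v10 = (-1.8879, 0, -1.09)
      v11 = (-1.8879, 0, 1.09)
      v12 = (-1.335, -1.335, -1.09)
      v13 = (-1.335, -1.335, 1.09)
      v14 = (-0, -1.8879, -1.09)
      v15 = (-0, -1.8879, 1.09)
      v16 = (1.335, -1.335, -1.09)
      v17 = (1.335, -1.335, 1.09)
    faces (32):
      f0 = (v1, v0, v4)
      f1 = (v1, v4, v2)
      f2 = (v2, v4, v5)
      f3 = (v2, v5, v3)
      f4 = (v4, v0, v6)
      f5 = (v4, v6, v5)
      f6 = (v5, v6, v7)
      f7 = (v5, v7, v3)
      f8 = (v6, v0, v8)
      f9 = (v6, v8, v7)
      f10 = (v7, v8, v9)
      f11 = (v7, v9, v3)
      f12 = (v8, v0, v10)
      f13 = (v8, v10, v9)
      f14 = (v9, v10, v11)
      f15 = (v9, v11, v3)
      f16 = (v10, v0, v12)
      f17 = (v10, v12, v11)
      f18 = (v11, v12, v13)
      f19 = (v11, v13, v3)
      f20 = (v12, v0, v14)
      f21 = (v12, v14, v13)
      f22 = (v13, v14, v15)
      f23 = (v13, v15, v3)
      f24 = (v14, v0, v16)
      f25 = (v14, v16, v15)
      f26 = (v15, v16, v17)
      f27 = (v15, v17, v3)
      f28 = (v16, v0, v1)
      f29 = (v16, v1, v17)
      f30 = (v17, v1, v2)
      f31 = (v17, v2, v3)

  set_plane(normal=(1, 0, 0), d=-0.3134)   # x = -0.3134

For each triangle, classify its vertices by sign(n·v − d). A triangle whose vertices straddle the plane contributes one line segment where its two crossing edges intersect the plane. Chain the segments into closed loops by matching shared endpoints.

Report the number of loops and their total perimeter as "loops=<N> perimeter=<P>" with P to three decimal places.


Straddling triangles (12 of 32):
  (v6,v0,v8) [++-] → (-0.3134, 0.3134, -1.92412)–(-0.3134, 1.7581, -1.09)  len=1.6682
  (v6,v8,v7) [+-+] → (-0.3134, 1.7581, -1.09)–(-0.3134, 1.7581, 0.578231)  len=1.6682
  (v7,v8,v9) [+--] → (-0.3134, 1.7581, 0.578231)–(-0.3134, 1.7581, 1.09)  len=0.5118
  (v7,v9,v3) [+-+] → (-0.3134, 1.7581, 1.09)–(-0.3134, 0.3134, 1.92412)  len=1.6682
  (v8,v0,v10) [-+-] → (-0.3134, 0.3134, -1.92412)–(-0.3134, 0, -1.99906)  len=0.3222
  (v9,v11,v3) [--+] → (-0.3134, 0, 1.99906)–(-0.3134, 0.3134, 1.92412)  len=0.3222
  (v10,v0,v12) [-+-] → (-0.3134, 0, -1.99906)–(-0.3134, -0.3134, -1.92412)  len=0.3222
  (v11,v13,v3) [--+] → (-0.3134, -0.3134, 1.92412)–(-0.3134, 0, 1.99906)  len=0.3222
  (v12,v0,v14) [-++] → (-0.3134, -0.3134, -1.92412)–(-0.3134, -1.7581, -1.09)  len=1.6682
  (v12,v14,v13) [-+-] → (-0.3134, -1.7581, -1.09)–(-0.3134, -1.7581, -0.578231)  len=0.5118
  (v13,v14,v15) [-++] → (-0.3134, -1.7581, -0.578231)–(-0.3134, -1.7581, 1.09)  len=1.6682
  (v13,v15,v3) [-++] → (-0.3134, -1.7581, 1.09)–(-0.3134, -0.3134, 1.92412)  len=1.6682

Chained into 1 loop(s):
  loop 1: 12 segments, perimeter = 12.3218
Total perimeter = 12.322

loops=1 perimeter=12.322


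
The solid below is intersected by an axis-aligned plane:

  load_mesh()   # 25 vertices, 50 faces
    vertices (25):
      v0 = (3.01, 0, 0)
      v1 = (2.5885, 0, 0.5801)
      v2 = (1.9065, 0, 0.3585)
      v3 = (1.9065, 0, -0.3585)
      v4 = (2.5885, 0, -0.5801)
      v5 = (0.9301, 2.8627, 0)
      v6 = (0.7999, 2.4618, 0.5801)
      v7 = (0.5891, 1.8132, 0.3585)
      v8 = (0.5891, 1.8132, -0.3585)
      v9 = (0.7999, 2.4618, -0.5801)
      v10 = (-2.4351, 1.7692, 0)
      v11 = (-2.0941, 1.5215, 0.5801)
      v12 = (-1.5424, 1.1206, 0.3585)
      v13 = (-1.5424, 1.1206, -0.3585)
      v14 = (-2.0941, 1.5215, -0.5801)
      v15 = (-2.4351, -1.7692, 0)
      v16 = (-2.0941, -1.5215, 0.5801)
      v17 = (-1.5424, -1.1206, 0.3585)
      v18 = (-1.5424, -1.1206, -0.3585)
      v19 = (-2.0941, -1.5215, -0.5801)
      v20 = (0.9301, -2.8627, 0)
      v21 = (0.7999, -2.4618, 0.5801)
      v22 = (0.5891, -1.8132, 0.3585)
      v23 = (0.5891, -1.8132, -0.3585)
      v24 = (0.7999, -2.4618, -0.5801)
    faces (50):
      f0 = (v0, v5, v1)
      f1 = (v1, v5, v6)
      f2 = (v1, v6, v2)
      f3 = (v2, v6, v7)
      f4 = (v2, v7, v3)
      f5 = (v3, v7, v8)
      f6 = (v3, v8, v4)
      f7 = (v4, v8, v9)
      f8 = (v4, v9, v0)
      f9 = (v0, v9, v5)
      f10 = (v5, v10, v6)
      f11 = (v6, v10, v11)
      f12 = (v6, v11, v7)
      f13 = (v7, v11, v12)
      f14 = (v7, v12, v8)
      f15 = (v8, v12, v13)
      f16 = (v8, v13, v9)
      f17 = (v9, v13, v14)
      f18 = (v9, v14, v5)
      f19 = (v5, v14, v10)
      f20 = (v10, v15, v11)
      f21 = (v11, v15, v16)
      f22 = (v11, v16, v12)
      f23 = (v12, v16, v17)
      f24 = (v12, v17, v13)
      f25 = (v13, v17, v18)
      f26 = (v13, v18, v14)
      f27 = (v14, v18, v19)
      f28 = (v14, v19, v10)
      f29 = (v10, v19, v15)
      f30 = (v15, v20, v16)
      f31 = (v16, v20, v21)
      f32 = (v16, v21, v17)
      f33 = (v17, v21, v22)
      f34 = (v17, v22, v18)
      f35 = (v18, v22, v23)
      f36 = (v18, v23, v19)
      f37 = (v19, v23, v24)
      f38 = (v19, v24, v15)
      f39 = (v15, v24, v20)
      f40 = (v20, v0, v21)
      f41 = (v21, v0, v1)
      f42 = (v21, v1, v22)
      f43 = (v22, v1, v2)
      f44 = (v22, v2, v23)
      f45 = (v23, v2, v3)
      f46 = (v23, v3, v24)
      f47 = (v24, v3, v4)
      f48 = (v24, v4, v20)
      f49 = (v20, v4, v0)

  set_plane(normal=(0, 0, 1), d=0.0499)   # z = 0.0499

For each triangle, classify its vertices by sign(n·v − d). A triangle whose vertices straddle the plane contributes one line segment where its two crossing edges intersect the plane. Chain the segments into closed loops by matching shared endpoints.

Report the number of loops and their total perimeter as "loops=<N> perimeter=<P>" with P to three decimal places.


loops=2 perimeter=28.685

Straddling triangles (20 of 50):
  (v0,v5,v1) [--+] → (1.07275, 2.61645, 0.0499)–(2.97374, 0, 0.0499)  len=3.2341
  (v1,v5,v6) [+-+] → (1.07275, 2.61645, 0.0499)–(0.9189, 2.82821, 0.0499)  len=0.2618
  (v2,v7,v3) [++-] → (1.15611, 1.03279, 0.0499)–(1.9065, 0, 0.0499)  len=1.2766
  (v3,v7,v8) [-+-] → (1.15611, 1.03279, 0.0499)–(0.5891, 1.8132, 0.0499)  len=0.9646
  (v5,v10,v6) [--+] → (-2.15683, 1.82878, 0.0499)–(0.9189, 2.82821, 0.0499)  len=3.2340
  (v6,v10,v11) [+-+] → (-2.15683, 1.82878, 0.0499)–(-2.40577, 1.74789, 0.0499)  len=0.2618
  (v7,v12,v8) [++-] → (-0.624993, 1.4187, 0.0499)–(0.5891, 1.8132, 0.0499)  len=1.2766
  (v8,v12,v13) [-+-] → (-0.624993, 1.4187, 0.0499)–(-1.5424, 1.1206, 0.0499)  len=0.9646
  (v10,v15,v11) [--+] → (-2.40577, -1.48614, 0.0499)–(-2.40577, 1.74789, 0.0499)  len=3.2340
  (v11,v15,v16) [+-+] → (-2.40577, -1.48614, 0.0499)–(-2.40577, -1.74789, 0.0499)  len=0.2618
  (v12,v17,v13) [++-] → (-1.5424, -0.155978, 0.0499)–(-1.5424, 1.1206, 0.0499)  len=1.2766
  (v13,v17,v18) [-+-] → (-1.5424, -0.155978, 0.0499)–(-1.5424, -1.1206, 0.0499)  len=0.9646
  (v15,v20,v16) [--+] → (0.669959, -2.74733, 0.0499)–(-2.40577, -1.74789, 0.0499)  len=3.2340
  (v16,v20,v21) [+-+] → (0.669959, -2.74733, 0.0499)–(0.9189, -2.82821, 0.0499)  len=0.2618
  (v17,v22,v18) [++-] → (-0.328307, -1.5151, 0.0499)–(-1.5424, -1.1206, 0.0499)  len=1.2766
  (v18,v22,v23) [-+-] → (-0.328307, -1.5151, 0.0499)–(0.5891, -1.8132, 0.0499)  len=0.9646
  (v20,v0,v21) [--+] → (2.81989, -0.211763, 0.0499)–(0.9189, -2.82821, 0.0499)  len=3.2341
  (v21,v0,v1) [+-+] → (2.81989, -0.211763, 0.0499)–(2.97374, 0, 0.0499)  len=0.2618
  (v22,v2,v23) [++-] → (1.33949, -0.780409, 0.0499)–(0.5891, -1.8132, 0.0499)  len=1.2766
  (v23,v2,v3) [-+-] → (1.33949, -0.780409, 0.0499)–(1.9065, 0, 0.0499)  len=0.9646

Chained into 2 loop(s):
  loop 1: 10 segments, perimeter = 17.4791
  loop 2: 10 segments, perimeter = 11.2061
Total perimeter = 28.685


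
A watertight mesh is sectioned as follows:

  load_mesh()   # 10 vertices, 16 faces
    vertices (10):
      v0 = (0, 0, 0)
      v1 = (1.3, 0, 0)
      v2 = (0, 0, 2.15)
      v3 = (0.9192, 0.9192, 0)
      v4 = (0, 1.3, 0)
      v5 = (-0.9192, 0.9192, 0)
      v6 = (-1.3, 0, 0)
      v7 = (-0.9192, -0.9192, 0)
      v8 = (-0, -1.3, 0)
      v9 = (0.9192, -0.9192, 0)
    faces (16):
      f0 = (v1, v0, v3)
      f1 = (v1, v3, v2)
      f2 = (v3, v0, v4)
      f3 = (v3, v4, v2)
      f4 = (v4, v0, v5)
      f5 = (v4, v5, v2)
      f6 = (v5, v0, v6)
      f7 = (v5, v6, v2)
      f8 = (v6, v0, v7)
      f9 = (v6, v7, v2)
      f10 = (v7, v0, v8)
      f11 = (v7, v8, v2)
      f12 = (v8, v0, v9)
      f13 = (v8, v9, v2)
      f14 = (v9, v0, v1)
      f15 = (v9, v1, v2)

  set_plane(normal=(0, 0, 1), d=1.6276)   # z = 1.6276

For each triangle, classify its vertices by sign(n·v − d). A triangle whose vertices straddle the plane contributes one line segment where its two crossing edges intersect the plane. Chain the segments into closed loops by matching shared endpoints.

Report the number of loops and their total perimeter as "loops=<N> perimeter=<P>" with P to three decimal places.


Straddling triangles (8 of 16):
  (v1,v3,v2) [--+] → (0.223344, 0.223344, 1.6276)–(0.31587, 0, 1.6276)  len=0.2418
  (v3,v4,v2) [--+] → (0, 0.31587, 1.6276)–(0.223344, 0.223344, 1.6276)  len=0.2418
  (v4,v5,v2) [--+] → (-0.223344, 0.223344, 1.6276)–(0, 0.31587, 1.6276)  len=0.2418
  (v5,v6,v2) [--+] → (-0.31587, 0, 1.6276)–(-0.223344, 0.223344, 1.6276)  len=0.2418
  (v6,v7,v2) [--+] → (-0.223344, -0.223344, 1.6276)–(-0.31587, 0, 1.6276)  len=0.2418
  (v7,v8,v2) [--+] → (0, -0.31587, 1.6276)–(-0.223344, -0.223344, 1.6276)  len=0.2418
  (v8,v9,v2) [--+] → (0.223344, -0.223344, 1.6276)–(0, -0.31587, 1.6276)  len=0.2418
  (v9,v1,v2) [--+] → (0.31587, 0, 1.6276)–(0.223344, -0.223344, 1.6276)  len=0.2418

Chained into 1 loop(s):
  loop 1: 8 segments, perimeter = 1.9340
Total perimeter = 1.934

loops=1 perimeter=1.934


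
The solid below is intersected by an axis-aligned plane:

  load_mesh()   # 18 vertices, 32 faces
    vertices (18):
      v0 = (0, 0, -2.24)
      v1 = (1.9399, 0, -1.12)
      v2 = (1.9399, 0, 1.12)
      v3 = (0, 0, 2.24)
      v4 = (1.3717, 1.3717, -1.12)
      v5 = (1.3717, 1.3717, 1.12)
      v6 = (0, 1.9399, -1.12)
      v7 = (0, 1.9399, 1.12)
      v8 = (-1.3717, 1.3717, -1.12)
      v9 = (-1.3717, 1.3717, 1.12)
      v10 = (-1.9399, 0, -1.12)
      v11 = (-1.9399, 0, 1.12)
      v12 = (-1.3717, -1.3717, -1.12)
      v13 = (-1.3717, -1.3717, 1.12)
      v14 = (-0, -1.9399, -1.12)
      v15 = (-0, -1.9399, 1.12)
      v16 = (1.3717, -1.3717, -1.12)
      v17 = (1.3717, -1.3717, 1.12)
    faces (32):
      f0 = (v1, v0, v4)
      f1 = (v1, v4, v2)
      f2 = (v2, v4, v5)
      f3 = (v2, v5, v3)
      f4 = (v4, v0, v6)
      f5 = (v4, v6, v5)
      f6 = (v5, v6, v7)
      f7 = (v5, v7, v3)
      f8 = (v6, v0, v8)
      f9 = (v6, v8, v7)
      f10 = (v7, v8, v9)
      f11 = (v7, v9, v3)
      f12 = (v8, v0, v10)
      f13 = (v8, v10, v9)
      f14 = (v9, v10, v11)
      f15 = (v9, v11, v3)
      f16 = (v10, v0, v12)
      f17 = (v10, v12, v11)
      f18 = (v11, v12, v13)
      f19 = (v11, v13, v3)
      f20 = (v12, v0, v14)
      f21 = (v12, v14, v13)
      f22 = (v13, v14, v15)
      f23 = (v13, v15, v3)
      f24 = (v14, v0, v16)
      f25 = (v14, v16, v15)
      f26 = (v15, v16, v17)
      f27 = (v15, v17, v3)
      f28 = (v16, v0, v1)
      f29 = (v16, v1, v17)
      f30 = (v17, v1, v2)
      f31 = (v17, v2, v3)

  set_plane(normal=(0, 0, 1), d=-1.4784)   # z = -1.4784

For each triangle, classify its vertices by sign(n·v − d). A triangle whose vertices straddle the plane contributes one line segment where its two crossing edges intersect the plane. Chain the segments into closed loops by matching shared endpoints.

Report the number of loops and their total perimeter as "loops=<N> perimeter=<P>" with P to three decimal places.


Straddling triangles (8 of 32):
  (v1,v0,v4) [+-+] → (1.31913, 0, -1.4784)–(0.932756, 0.932756, -1.4784)  len=1.0096
  (v4,v0,v6) [+-+] → (0.932756, 0.932756, -1.4784)–(0, 1.31913, -1.4784)  len=1.0096
  (v6,v0,v8) [+-+] → (0, 1.31913, -1.4784)–(-0.932756, 0.932756, -1.4784)  len=1.0096
  (v8,v0,v10) [+-+] → (-0.932756, 0.932756, -1.4784)–(-1.31913, 0, -1.4784)  len=1.0096
  (v10,v0,v12) [+-+] → (-1.31913, 0, -1.4784)–(-0.932756, -0.932756, -1.4784)  len=1.0096
  (v12,v0,v14) [+-+] → (-0.932756, -0.932756, -1.4784)–(0, -1.31913, -1.4784)  len=1.0096
  (v14,v0,v16) [+-+] → (0, -1.31913, -1.4784)–(0.932756, -0.932756, -1.4784)  len=1.0096
  (v16,v0,v1) [+-+] → (0.932756, -0.932756, -1.4784)–(1.31913, 0, -1.4784)  len=1.0096

Chained into 1 loop(s):
  loop 1: 8 segments, perimeter = 8.0769
Total perimeter = 8.077

loops=1 perimeter=8.077


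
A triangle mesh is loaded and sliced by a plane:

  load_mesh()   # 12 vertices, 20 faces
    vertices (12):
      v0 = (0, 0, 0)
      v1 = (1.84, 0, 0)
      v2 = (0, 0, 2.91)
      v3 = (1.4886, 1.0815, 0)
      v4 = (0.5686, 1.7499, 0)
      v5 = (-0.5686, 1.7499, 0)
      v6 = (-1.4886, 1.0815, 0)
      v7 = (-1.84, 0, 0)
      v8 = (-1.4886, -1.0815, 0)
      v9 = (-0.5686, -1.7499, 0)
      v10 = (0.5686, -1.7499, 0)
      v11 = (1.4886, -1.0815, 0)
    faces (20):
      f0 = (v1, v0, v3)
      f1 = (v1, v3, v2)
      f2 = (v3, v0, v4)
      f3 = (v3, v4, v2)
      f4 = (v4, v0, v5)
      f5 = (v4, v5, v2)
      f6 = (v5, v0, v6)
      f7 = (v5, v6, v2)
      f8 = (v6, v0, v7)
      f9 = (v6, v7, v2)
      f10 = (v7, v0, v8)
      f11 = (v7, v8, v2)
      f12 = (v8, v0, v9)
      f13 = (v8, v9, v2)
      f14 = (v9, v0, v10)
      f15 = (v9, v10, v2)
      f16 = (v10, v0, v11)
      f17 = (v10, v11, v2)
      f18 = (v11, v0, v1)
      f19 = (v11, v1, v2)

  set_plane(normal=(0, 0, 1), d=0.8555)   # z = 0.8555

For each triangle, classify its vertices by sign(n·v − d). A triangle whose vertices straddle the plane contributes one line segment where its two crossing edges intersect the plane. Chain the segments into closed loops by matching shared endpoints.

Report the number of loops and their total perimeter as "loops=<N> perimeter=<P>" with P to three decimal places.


Straddling triangles (10 of 20):
  (v1,v3,v2) [--+] → (1.05097, 0.763554, 0.8555)–(1.29907, 0, 0.8555)  len=0.8028
  (v3,v4,v2) [--+] → (0.401439, 1.23545, 0.8555)–(1.05097, 0.763554, 0.8555)  len=0.8029
  (v4,v5,v2) [--+] → (-0.401439, 1.23545, 0.8555)–(0.401439, 1.23545, 0.8555)  len=0.8029
  (v5,v6,v2) [--+] → (-1.05097, 0.763554, 0.8555)–(-0.401439, 1.23545, 0.8555)  len=0.8029
  (v6,v7,v2) [--+] → (-1.29907, 0, 0.8555)–(-1.05097, 0.763554, 0.8555)  len=0.8028
  (v7,v8,v2) [--+] → (-1.05097, -0.763554, 0.8555)–(-1.29907, 0, 0.8555)  len=0.8028
  (v8,v9,v2) [--+] → (-0.401439, -1.23545, 0.8555)–(-1.05097, -0.763554, 0.8555)  len=0.8029
  (v9,v10,v2) [--+] → (0.401439, -1.23545, 0.8555)–(-0.401439, -1.23545, 0.8555)  len=0.8029
  (v10,v11,v2) [--+] → (1.05097, -0.763554, 0.8555)–(0.401439, -1.23545, 0.8555)  len=0.8029
  (v11,v1,v2) [--+] → (1.29907, 0, 0.8555)–(1.05097, -0.763554, 0.8555)  len=0.8028

Chained into 1 loop(s):
  loop 1: 10 segments, perimeter = 8.0286
Total perimeter = 8.029

loops=1 perimeter=8.029


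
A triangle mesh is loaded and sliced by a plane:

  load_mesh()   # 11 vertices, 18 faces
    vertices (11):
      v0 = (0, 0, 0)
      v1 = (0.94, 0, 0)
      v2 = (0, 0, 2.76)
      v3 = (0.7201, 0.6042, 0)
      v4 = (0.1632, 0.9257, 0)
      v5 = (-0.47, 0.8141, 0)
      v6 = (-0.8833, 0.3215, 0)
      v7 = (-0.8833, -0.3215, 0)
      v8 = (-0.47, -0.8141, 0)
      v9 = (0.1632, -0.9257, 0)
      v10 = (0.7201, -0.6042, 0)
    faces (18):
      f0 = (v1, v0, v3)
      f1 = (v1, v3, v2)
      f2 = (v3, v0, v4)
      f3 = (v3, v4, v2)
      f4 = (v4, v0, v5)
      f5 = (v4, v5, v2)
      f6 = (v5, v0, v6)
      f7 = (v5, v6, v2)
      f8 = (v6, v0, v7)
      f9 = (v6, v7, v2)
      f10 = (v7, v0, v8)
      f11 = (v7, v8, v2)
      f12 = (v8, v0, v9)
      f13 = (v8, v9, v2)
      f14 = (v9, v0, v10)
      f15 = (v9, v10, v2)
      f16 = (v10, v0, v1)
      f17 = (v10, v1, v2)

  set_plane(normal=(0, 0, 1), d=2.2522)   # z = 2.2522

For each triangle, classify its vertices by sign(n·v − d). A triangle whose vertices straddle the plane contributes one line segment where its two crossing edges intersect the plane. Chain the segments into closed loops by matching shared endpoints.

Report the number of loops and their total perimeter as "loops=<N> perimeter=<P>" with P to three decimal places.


loops=1 perimeter=1.065

Straddling triangles (9 of 18):
  (v1,v3,v2) [--+] → (0.132488, 0.111164, 2.2522)–(0.172946, 0, 2.2522)  len=0.1183
  (v3,v4,v2) [--+] → (0.0300264, 0.170315, 2.2522)–(0.132488, 0.111164, 2.2522)  len=0.1183
  (v4,v5,v2) [--+] → (-0.0864732, 0.149783, 2.2522)–(0.0300264, 0.170315, 2.2522)  len=0.1183
  (v5,v6,v2) [--+] → (-0.162514, 0.0591513, 2.2522)–(-0.0864732, 0.149783, 2.2522)  len=0.1183
  (v6,v7,v2) [--+] → (-0.162514, -0.0591513, 2.2522)–(-0.162514, 0.0591513, 2.2522)  len=0.1183
  (v7,v8,v2) [--+] → (-0.0864732, -0.149783, 2.2522)–(-0.162514, -0.0591513, 2.2522)  len=0.1183
  (v8,v9,v2) [--+] → (0.0300264, -0.170315, 2.2522)–(-0.0864732, -0.149783, 2.2522)  len=0.1183
  (v9,v10,v2) [--+] → (0.132488, -0.111164, 2.2522)–(0.0300264, -0.170315, 2.2522)  len=0.1183
  (v10,v1,v2) [--+] → (0.172946, 0, 2.2522)–(0.132488, -0.111164, 2.2522)  len=0.1183

Chained into 1 loop(s):
  loop 1: 9 segments, perimeter = 1.0647
Total perimeter = 1.065


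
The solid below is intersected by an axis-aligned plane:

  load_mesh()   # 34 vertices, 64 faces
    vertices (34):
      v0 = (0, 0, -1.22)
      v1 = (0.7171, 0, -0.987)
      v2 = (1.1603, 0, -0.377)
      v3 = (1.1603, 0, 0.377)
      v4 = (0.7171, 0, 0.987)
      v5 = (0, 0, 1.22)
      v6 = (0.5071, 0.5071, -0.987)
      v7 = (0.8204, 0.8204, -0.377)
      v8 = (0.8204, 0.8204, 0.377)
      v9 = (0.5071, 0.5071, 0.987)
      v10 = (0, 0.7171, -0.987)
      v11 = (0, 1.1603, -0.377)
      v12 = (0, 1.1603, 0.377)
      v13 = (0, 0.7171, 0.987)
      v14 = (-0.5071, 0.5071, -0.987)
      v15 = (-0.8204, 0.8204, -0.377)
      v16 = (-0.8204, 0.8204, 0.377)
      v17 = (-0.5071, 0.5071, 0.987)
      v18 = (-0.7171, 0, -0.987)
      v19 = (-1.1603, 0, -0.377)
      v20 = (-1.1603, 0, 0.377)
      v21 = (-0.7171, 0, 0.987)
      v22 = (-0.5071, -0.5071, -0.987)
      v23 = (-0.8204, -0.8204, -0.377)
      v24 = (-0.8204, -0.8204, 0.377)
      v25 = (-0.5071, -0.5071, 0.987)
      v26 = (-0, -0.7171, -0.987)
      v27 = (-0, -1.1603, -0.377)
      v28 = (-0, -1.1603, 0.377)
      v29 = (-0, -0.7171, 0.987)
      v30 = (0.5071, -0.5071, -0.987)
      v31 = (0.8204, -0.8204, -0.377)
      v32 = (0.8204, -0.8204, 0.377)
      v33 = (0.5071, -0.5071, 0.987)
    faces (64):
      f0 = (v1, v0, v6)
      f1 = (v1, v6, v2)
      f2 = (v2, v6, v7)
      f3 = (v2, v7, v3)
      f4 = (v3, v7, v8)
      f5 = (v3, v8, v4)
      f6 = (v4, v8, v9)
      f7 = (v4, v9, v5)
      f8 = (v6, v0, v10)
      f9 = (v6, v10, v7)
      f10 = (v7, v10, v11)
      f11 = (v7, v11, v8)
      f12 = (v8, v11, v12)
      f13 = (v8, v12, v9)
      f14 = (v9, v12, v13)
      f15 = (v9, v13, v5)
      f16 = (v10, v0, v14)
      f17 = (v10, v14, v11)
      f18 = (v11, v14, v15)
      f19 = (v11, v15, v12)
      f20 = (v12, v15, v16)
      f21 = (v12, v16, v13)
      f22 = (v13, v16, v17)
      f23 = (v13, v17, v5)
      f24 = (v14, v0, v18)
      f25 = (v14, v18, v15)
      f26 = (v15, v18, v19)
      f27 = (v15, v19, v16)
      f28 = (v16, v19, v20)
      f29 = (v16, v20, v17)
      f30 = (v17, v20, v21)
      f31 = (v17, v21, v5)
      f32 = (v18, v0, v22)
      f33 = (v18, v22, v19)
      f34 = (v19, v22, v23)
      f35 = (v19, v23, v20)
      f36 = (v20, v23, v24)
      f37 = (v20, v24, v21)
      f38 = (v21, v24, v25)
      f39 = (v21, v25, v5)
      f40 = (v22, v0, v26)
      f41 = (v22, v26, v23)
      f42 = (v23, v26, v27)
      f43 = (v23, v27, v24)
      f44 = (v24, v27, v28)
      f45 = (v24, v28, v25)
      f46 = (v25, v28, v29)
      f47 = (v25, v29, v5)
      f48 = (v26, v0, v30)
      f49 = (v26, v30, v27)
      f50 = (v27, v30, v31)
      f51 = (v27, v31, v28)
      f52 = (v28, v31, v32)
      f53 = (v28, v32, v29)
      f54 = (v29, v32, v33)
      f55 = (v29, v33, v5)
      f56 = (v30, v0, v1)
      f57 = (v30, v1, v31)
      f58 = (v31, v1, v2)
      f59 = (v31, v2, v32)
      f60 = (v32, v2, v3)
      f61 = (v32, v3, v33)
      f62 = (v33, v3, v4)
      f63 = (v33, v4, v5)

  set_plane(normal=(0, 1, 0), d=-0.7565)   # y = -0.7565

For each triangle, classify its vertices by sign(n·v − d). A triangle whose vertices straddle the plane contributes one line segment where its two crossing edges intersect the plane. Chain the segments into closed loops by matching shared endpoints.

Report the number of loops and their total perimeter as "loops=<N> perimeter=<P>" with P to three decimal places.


loops=1 perimeter=5.606

Straddling triangles (18 of 64):
  (v19,v22,v23) [++-] → (-0.7565, -0.7565, -0.501414)–(-0.846874, -0.7565, -0.377)  len=0.1538
  (v19,v23,v20) [+-+] → (-0.846874, -0.7565, -0.377)–(-0.846874, -0.7565, -0.318272)  len=0.0587
  (v20,v23,v24) [+--] → (-0.846874, -0.7565, -0.318272)–(-0.846874, -0.7565, 0.377)  len=0.6953
  (v20,v24,v21) [+-+] → (-0.846874, -0.7565, 0.377)–(-0.812354, -0.7565, 0.424512)  len=0.0587
  (v21,v24,v25) [+-+] → (-0.812354, -0.7565, 0.424512)–(-0.7565, -0.7565, 0.501414)  len=0.0950
  (v22,v26,v23) [++-] → (-0.312912, -0.7565, -0.754338)–(-0.7565, -0.7565, -0.501414)  len=0.5106
  (v23,v26,v27) [-+-] → (-0.312912, -0.7565, -0.754338)–(0, -0.7565, -0.932772)  len=0.3602
  (v24,v28,v25) [--+] → (-0.313483, -0.7565, 0.754094)–(-0.7565, -0.7565, 0.501414)  len=0.5100
  (v25,v28,v29) [+-+] → (-0.313483, -0.7565, 0.754094)–(0, -0.7565, 0.932772)  len=0.3608
  (v26,v30,v27) [++-] → (0.313483, -0.7565, -0.754094)–(0, -0.7565, -0.932772)  len=0.3608
  (v27,v30,v31) [-+-] → (0.313483, -0.7565, -0.754094)–(0.7565, -0.7565, -0.501414)  len=0.5100
  (v28,v32,v29) [--+] → (0.312912, -0.7565, 0.754338)–(0, -0.7565, 0.932772)  len=0.3602
  (v29,v32,v33) [+-+] → (0.312912, -0.7565, 0.754338)–(0.7565, -0.7565, 0.501414)  len=0.5106
  (v30,v1,v31) [++-] → (0.812354, -0.7565, -0.424512)–(0.7565, -0.7565, -0.501414)  len=0.0950
  (v31,v1,v2) [-++] → (0.812354, -0.7565, -0.424512)–(0.846874, -0.7565, -0.377)  len=0.0587
  (v31,v2,v32) [-+-] → (0.846874, -0.7565, -0.377)–(0.846874, -0.7565, 0.318272)  len=0.6953
  (v32,v2,v3) [-++] → (0.846874, -0.7565, 0.318272)–(0.846874, -0.7565, 0.377)  len=0.0587
  (v32,v3,v33) [-++] → (0.846874, -0.7565, 0.377)–(0.7565, -0.7565, 0.501414)  len=0.1538

Chained into 1 loop(s):
  loop 1: 18 segments, perimeter = 5.6065
Total perimeter = 5.606


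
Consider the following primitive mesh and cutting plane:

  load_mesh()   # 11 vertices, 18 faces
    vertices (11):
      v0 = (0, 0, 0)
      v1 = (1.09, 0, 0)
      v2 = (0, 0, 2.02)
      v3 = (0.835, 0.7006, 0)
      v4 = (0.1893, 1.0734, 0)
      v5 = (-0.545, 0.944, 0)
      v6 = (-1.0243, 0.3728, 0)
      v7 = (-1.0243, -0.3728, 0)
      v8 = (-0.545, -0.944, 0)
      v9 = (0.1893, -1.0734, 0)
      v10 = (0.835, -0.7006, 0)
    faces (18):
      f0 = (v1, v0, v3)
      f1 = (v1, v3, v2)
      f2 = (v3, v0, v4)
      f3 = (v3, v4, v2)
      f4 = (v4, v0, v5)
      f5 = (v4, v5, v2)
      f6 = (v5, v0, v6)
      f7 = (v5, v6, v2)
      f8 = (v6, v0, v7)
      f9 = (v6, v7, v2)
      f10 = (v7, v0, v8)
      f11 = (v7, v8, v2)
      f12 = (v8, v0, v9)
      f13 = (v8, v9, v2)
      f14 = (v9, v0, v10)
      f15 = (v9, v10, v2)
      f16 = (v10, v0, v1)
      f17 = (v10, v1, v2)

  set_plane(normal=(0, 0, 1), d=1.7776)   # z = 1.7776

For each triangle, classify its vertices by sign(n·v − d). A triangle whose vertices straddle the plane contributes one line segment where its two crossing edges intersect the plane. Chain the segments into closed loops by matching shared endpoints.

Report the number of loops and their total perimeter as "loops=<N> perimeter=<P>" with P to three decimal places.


Straddling triangles (9 of 18):
  (v1,v3,v2) [--+] → (0.1002, 0.084072, 1.7776)–(0.1308, 0, 1.7776)  len=0.0895
  (v3,v4,v2) [--+] → (0.022716, 0.128808, 1.7776)–(0.1002, 0.084072, 1.7776)  len=0.0895
  (v4,v5,v2) [--+] → (-0.0654, 0.11328, 1.7776)–(0.022716, 0.128808, 1.7776)  len=0.0895
  (v5,v6,v2) [--+] → (-0.122916, 0.044736, 1.7776)–(-0.0654, 0.11328, 1.7776)  len=0.0895
  (v6,v7,v2) [--+] → (-0.122916, -0.044736, 1.7776)–(-0.122916, 0.044736, 1.7776)  len=0.0895
  (v7,v8,v2) [--+] → (-0.0654, -0.11328, 1.7776)–(-0.122916, -0.044736, 1.7776)  len=0.0895
  (v8,v9,v2) [--+] → (0.022716, -0.128808, 1.7776)–(-0.0654, -0.11328, 1.7776)  len=0.0895
  (v9,v10,v2) [--+] → (0.1002, -0.084072, 1.7776)–(0.022716, -0.128808, 1.7776)  len=0.0895
  (v10,v1,v2) [--+] → (0.1308, 0, 1.7776)–(0.1002, -0.084072, 1.7776)  len=0.0895

Chained into 1 loop(s):
  loop 1: 9 segments, perimeter = 0.8053
Total perimeter = 0.805

loops=1 perimeter=0.805


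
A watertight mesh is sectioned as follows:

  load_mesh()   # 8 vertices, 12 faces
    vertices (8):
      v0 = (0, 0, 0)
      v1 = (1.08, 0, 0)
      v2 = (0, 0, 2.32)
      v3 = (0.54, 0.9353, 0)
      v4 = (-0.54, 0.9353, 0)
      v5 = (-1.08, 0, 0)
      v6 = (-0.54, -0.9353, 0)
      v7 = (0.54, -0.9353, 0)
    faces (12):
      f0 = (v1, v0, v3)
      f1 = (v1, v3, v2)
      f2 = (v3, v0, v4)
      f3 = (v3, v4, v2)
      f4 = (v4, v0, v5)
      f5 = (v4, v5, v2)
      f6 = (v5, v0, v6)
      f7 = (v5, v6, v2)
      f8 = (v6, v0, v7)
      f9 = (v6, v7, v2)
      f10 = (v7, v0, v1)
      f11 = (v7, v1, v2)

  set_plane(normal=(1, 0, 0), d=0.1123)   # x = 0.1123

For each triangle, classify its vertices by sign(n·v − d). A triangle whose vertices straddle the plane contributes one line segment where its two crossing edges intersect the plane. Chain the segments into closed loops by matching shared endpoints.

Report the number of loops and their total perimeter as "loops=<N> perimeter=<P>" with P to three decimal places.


loops=1 perimeter=6.453

Straddling triangles (8 of 12):
  (v1,v0,v3) [+-+] → (0.1123, 0, 0)–(0.1123, 0.194508, 0)  len=0.1945
  (v1,v3,v2) [++-] → (0.1123, 0.194508, 1.83753)–(0.1123, 0, 2.07876)  len=0.3099
  (v3,v0,v4) [+--] → (0.1123, 0.194508, 0)–(0.1123, 0.9353, 0)  len=0.7408
  (v3,v4,v2) [+--] → (0.1123, 0.9353, 0)–(0.1123, 0.194508, 1.83753)  len=1.9812
  (v6,v0,v7) [--+] → (0.1123, -0.194508, 0)–(0.1123, -0.9353, 0)  len=0.7408
  (v6,v7,v2) [-+-] → (0.1123, -0.9353, 0)–(0.1123, -0.194508, 1.83753)  len=1.9812
  (v7,v0,v1) [+-+] → (0.1123, -0.194508, 0)–(0.1123, 0, 0)  len=0.1945
  (v7,v1,v2) [++-] → (0.1123, 0, 2.07876)–(0.1123, -0.194508, 1.83753)  len=0.3099

Chained into 1 loop(s):
  loop 1: 8 segments, perimeter = 6.4528
Total perimeter = 6.453


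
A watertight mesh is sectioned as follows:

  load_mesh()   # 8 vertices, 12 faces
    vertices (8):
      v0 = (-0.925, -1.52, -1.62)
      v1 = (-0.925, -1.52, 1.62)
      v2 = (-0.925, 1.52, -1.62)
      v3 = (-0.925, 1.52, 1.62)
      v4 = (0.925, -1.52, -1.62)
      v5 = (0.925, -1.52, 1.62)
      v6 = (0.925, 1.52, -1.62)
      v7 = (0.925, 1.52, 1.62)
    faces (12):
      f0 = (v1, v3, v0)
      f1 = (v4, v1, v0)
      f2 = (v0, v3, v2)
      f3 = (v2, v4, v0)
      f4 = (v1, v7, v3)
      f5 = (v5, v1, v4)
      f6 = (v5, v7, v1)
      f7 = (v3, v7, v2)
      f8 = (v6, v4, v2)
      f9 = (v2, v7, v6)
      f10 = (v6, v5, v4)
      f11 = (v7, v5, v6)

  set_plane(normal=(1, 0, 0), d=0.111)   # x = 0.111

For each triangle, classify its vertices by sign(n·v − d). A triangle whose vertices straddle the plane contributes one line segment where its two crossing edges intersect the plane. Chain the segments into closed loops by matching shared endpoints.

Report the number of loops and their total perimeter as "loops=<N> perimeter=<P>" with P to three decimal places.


Straddling triangles (8 of 12):
  (v4,v1,v0) [+--] → (0.111, -1.52, -0.1944)–(0.111, -1.52, -1.62)  len=1.4256
  (v2,v4,v0) [-+-] → (0.111, -0.1824, -1.62)–(0.111, -1.52, -1.62)  len=1.3376
  (v1,v7,v3) [-+-] → (0.111, 0.1824, 1.62)–(0.111, 1.52, 1.62)  len=1.3376
  (v5,v1,v4) [+-+] → (0.111, -1.52, 1.62)–(0.111, -1.52, -0.1944)  len=1.8144
  (v5,v7,v1) [++-] → (0.111, 0.1824, 1.62)–(0.111, -1.52, 1.62)  len=1.7024
  (v3,v7,v2) [-+-] → (0.111, 1.52, 1.62)–(0.111, 1.52, 0.1944)  len=1.4256
  (v6,v4,v2) [++-] → (0.111, -0.1824, -1.62)–(0.111, 1.52, -1.62)  len=1.7024
  (v2,v7,v6) [-++] → (0.111, 1.52, 0.1944)–(0.111, 1.52, -1.62)  len=1.8144

Chained into 1 loop(s):
  loop 1: 8 segments, perimeter = 12.5600
Total perimeter = 12.560

loops=1 perimeter=12.560


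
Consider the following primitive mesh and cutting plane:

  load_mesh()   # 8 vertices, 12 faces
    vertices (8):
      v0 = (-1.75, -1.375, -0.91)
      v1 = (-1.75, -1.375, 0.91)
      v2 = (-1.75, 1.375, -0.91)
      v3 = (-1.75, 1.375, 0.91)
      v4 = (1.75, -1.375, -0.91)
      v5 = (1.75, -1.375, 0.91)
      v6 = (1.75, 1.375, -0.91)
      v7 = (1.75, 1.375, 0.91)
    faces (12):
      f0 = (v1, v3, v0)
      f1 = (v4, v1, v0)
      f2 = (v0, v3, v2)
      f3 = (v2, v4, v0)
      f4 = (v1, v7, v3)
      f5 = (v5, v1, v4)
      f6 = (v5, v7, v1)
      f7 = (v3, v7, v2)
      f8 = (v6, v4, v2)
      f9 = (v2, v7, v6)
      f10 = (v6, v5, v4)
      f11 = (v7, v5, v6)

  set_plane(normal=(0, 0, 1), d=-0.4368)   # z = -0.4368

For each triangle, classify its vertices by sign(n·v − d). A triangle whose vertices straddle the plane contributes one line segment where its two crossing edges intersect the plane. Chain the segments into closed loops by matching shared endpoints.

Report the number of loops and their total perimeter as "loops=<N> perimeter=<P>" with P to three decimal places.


loops=1 perimeter=12.500

Straddling triangles (8 of 12):
  (v1,v3,v0) [++-] → (-1.75, -0.66, -0.4368)–(-1.75, -1.375, -0.4368)  len=0.7150
  (v4,v1,v0) [-+-] → (0.84, -1.375, -0.4368)–(-1.75, -1.375, -0.4368)  len=2.5900
  (v0,v3,v2) [-+-] → (-1.75, -0.66, -0.4368)–(-1.75, 1.375, -0.4368)  len=2.0350
  (v5,v1,v4) [++-] → (0.84, -1.375, -0.4368)–(1.75, -1.375, -0.4368)  len=0.9100
  (v3,v7,v2) [++-] → (-0.84, 1.375, -0.4368)–(-1.75, 1.375, -0.4368)  len=0.9100
  (v2,v7,v6) [-+-] → (-0.84, 1.375, -0.4368)–(1.75, 1.375, -0.4368)  len=2.5900
  (v6,v5,v4) [-+-] → (1.75, 0.66, -0.4368)–(1.75, -1.375, -0.4368)  len=2.0350
  (v7,v5,v6) [++-] → (1.75, 0.66, -0.4368)–(1.75, 1.375, -0.4368)  len=0.7150

Chained into 1 loop(s):
  loop 1: 8 segments, perimeter = 12.5000
Total perimeter = 12.500


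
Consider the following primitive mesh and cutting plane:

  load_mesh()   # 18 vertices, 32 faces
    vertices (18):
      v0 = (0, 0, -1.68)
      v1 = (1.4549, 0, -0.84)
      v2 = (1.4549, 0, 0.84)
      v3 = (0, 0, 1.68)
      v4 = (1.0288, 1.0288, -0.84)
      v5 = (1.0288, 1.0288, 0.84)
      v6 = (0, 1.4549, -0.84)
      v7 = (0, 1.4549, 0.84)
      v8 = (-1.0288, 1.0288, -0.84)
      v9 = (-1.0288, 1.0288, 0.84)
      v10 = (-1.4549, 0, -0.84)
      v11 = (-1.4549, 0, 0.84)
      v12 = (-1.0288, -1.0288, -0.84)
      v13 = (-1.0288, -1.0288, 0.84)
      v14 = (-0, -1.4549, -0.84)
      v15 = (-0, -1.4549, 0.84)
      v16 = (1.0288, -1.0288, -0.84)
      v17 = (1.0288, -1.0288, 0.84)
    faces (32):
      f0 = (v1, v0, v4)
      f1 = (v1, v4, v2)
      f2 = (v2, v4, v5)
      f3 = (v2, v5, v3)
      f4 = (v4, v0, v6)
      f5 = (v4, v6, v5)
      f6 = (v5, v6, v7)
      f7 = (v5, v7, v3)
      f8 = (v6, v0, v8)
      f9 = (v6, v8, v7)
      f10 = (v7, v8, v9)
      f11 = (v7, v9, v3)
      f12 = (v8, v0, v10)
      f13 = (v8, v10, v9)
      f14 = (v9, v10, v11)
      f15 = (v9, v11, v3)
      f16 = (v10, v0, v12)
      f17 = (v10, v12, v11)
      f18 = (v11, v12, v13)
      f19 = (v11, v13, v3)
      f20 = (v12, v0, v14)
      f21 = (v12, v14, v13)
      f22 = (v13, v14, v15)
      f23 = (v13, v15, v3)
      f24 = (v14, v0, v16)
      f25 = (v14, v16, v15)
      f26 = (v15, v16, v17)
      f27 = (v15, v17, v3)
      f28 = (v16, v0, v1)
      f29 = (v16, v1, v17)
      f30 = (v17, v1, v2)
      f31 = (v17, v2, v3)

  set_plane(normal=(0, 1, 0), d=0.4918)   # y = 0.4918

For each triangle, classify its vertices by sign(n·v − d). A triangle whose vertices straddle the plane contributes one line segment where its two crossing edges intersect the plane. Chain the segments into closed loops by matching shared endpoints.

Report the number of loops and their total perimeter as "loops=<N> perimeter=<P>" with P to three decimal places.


loops=1 perimeter=8.890

Straddling triangles (12 of 32):
  (v1,v0,v4) [--+] → (0.4918, 0.4918, -1.27845)–(1.25121, 0.4918, -0.84)  len=0.8769
  (v1,v4,v2) [-+-] → (1.25121, 0.4918, -0.84)–(1.25121, 0.4918, 0.0369051)  len=0.8769
  (v2,v4,v5) [-++] → (1.25121, 0.4918, 0.0369051)–(1.25121, 0.4918, 0.84)  len=0.8031
  (v2,v5,v3) [-+-] → (1.25121, 0.4918, 0.84)–(0.4918, 0.4918, 1.27845)  len=0.8769
  (v4,v0,v6) [+-+] → (0.4918, 0.4918, -1.27845)–(0, 0.4918, -1.39605)  len=0.5057
  (v5,v7,v3) [++-] → (0, 0.4918, 1.39605)–(0.4918, 0.4918, 1.27845)  len=0.5057
  (v6,v0,v8) [+-+] → (0, 0.4918, -1.39605)–(-0.4918, 0.4918, -1.27845)  len=0.5057
  (v7,v9,v3) [++-] → (-0.4918, 0.4918, 1.27845)–(0, 0.4918, 1.39605)  len=0.5057
  (v8,v0,v10) [+--] → (-0.4918, 0.4918, -1.27845)–(-1.25121, 0.4918, -0.84)  len=0.8769
  (v8,v10,v9) [+-+] → (-1.25121, 0.4918, -0.84)–(-1.25121, 0.4918, -0.0369051)  len=0.8031
  (v9,v10,v11) [+--] → (-1.25121, 0.4918, -0.0369051)–(-1.25121, 0.4918, 0.84)  len=0.8769
  (v9,v11,v3) [+--] → (-1.25121, 0.4918, 0.84)–(-0.4918, 0.4918, 1.27845)  len=0.8769

Chained into 1 loop(s):
  loop 1: 12 segments, perimeter = 8.8902
Total perimeter = 8.890


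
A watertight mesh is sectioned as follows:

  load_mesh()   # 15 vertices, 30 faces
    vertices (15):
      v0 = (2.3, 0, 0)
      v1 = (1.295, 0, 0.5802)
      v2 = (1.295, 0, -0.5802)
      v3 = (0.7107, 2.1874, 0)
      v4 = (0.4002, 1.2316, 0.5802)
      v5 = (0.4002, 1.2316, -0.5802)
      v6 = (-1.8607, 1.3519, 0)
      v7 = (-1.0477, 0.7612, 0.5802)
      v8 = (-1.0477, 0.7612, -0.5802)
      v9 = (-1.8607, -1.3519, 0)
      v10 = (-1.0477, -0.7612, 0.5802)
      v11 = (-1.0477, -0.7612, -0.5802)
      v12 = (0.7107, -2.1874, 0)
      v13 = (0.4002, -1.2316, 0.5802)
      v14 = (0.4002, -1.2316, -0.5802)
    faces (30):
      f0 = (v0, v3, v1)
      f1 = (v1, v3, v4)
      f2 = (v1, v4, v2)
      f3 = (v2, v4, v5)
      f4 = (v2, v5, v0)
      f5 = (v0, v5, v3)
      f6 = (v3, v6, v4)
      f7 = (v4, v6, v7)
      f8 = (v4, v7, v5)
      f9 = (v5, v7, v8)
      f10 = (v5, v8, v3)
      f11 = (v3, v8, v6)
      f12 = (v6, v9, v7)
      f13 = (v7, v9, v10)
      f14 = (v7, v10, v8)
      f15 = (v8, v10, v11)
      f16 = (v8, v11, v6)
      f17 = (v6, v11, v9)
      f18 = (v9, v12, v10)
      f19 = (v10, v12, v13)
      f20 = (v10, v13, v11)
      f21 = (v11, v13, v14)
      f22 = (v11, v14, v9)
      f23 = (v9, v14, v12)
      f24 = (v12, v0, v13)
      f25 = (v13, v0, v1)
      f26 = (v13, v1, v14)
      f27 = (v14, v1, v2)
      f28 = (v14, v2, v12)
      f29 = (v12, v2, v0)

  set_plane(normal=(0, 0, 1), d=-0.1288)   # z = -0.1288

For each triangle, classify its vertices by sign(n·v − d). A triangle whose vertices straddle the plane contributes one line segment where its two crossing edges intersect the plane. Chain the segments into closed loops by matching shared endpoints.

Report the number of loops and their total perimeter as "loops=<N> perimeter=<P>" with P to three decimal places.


loops=2 perimeter=19.819

Straddling triangles (20 of 30):
  (v1,v4,v2) [++-] → (0.946919, 0.479097, -0.1288)–(1.295, 0, -0.1288)  len=0.5922
  (v2,v4,v5) [-+-] → (0.946919, 0.479097, -0.1288)–(0.4002, 1.2316, -0.1288)  len=0.9301
  (v2,v5,v0) [--+] → (1.87826, 0.273406, -0.1288)–(2.0769, 0, -0.1288)  len=0.3379
  (v0,v5,v3) [+-+] → (1.87826, 0.273406, -0.1288)–(0.641771, 1.97522, -0.1288)  len=2.1036
  (v4,v7,v5) [++-] → (-0.163039, 1.04861, -0.1288)–(0.4002, 1.2316, -0.1288)  len=0.5922
  (v5,v7,v8) [-+-] → (-0.163039, 1.04861, -0.1288)–(-1.0477, 0.7612, -0.1288)  len=0.9302
  (v5,v8,v3) [--+] → (0.320349, 1.87079, -0.1288)–(0.641771, 1.97522, -0.1288)  len=0.3380
  (v3,v8,v6) [+-+] → (0.320349, 1.87079, -0.1288)–(-1.68022, 1.22077, -0.1288)  len=2.1035
  (v7,v10,v8) [++-] → (-1.0477, 0.168981, -0.1288)–(-1.0477, 0.7612, -0.1288)  len=0.5922
  (v8,v10,v11) [-+-] → (-1.0477, 0.168981, -0.1288)–(-1.0477, -0.7612, -0.1288)  len=0.9302
  (v8,v11,v6) [--+] → (-1.68022, 0.882808, -0.1288)–(-1.68022, 1.22077, -0.1288)  len=0.3380
  (v6,v11,v9) [+-+] → (-1.68022, 0.882808, -0.1288)–(-1.68022, -1.22077, -0.1288)  len=2.1036
  (v10,v13,v11) [++-] → (-0.484461, -0.944187, -0.1288)–(-1.0477, -0.7612, -0.1288)  len=0.5922
  (v11,v13,v14) [-+-] → (-0.484461, -0.944187, -0.1288)–(0.4002, -1.2316, -0.1288)  len=0.9302
  (v11,v14,v9) [--+] → (-1.3588, -1.32519, -0.1288)–(-1.68022, -1.22077, -0.1288)  len=0.3380
  (v9,v14,v12) [+-+] → (-1.3588, -1.32519, -0.1288)–(0.641771, -1.97522, -0.1288)  len=2.1035
  (v13,v1,v14) [++-] → (0.748281, -0.752503, -0.1288)–(0.4002, -1.2316, -0.1288)  len=0.5922
  (v14,v1,v2) [-+-] → (0.748281, -0.752503, -0.1288)–(1.295, 0, -0.1288)  len=0.9301
  (v14,v2,v12) [--+] → (0.84041, -1.70181, -0.1288)–(0.641771, -1.97522, -0.1288)  len=0.3379
  (v12,v2,v0) [+-+] → (0.84041, -1.70181, -0.1288)–(2.0769, 0, -0.1288)  len=2.1036

Chained into 2 loop(s):
  loop 1: 10 segments, perimeter = 7.6119
  loop 2: 10 segments, perimeter = 12.2076
Total perimeter = 19.819
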